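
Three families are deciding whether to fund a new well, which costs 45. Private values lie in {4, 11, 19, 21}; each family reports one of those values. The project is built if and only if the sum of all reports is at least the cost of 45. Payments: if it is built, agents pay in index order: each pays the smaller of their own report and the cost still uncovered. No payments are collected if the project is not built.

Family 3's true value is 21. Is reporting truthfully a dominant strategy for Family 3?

Yes

Check each profile of the others' reports and compare truth against every alternative report.
Others report (4, 21): truth gives 1, best alternative gives 0.
Others report (21, 4): truth gives 1, best alternative gives 0.
Others report (21, 21): truth gives 18, best alternative gives 18.
Others report (19, 21): truth gives 16, best alternative gives 16.
Others report (21, 19): truth gives 16, best alternative gives 16.
Others report (19, 19): truth gives 14, best alternative gives 14.
(Remaining 10 profiles checked similarly; truth is weakly best in each.)
In every case the truthful report is at least as good as any alternative, so it is a dominant strategy.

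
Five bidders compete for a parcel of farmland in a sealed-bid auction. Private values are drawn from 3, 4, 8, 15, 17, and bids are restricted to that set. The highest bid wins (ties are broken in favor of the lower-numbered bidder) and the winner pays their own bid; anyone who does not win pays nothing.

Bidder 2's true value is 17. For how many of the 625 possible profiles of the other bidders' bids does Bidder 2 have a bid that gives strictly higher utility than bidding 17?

Others bid (3, 3, 3, 3): truth gives 0; bid 4 gives 13 > 0. Violating.
Others bid (3, 3, 3, 4): truth gives 0; bid 4 gives 13 > 0. Violating.
Others bid (3, 3, 3, 8): truth gives 0; bid 8 gives 9 > 0. Violating.
Others bid (3, 3, 3, 15): truth gives 0; bid 15 gives 2 > 0. Violating.
Others bid (3, 3, 3, 17): truth gives 0; no alternative beats it.
Others bid (3, 3, 4, 17): truth gives 0; no alternative beats it.
(Checking all 625 profiles: 192 have a profitable deviation, 433 do not.)

192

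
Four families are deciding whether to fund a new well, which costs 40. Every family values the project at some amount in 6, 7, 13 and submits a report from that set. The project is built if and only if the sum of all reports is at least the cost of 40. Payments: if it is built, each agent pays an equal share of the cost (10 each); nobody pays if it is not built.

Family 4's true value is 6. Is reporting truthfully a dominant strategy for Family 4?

Check each profile of the others' reports and compare truth against every alternative report.
Others report (7, 13, 13): truth gives 0, best alternative gives -4.
Others report (13, 7, 13): truth gives 0, best alternative gives -4.
Others report (13, 13, 7): truth gives 0, best alternative gives -4.
Others report (13, 13, 13): truth gives -4, best alternative gives -4.
Others report (6, 6, 6): truth gives 0, best alternative gives 0.
Others report (6, 6, 7): truth gives 0, best alternative gives 0.
(Remaining 21 profiles checked similarly; truth is weakly best in each.)
In every case the truthful report is at least as good as any alternative, so it is a dominant strategy.

Yes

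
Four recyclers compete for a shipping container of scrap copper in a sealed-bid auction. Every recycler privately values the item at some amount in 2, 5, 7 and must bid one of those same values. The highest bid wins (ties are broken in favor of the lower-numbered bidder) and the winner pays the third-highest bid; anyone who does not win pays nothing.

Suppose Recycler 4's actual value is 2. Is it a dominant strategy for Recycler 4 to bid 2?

Yes

Check each profile of the others' bids and compare truth against every alternative bid.
Others bid (2, 2, 2): truth gives 0, best alternative gives 0.
Others bid (2, 2, 5): truth gives 0, best alternative gives 0.
Others bid (2, 2, 7): truth gives 0, best alternative gives 0.
Others bid (2, 5, 2): truth gives 0, best alternative gives 0.
Others bid (2, 5, 5): truth gives 0, best alternative gives 0.
Others bid (2, 5, 7): truth gives 0, best alternative gives 0.
(Remaining 21 profiles checked similarly; truth is weakly best in each.)
In every case the truthful bid is at least as good as any alternative, so it is a dominant strategy.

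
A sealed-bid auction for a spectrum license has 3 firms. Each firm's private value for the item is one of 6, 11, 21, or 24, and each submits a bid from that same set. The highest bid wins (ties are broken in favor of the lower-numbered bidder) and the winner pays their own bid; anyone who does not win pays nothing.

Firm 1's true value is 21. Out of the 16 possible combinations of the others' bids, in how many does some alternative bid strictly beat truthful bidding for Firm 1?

Others bid (6, 6): truth gives 0; bid 6 gives 15 > 0. Violating.
Others bid (6, 11): truth gives 0; bid 11 gives 10 > 0. Violating.
Others bid (11, 6): truth gives 0; bid 11 gives 10 > 0. Violating.
Others bid (11, 11): truth gives 0; bid 11 gives 10 > 0. Violating.
Others bid (6, 21): truth gives 0; no alternative beats it.
Others bid (6, 24): truth gives 0; no alternative beats it.
(Checking all 16 profiles: 4 have a profitable deviation, 12 do not.)

4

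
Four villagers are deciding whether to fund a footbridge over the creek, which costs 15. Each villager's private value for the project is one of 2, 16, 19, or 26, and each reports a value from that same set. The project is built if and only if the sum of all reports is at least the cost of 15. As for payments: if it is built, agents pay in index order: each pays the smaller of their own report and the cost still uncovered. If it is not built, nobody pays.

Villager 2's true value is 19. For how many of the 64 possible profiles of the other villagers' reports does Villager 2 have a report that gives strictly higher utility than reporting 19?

15

Others report (2, 2, 16): truth gives 6; report 2 gives 17 > 6. Violating.
Others report (2, 2, 19): truth gives 6; report 2 gives 17 > 6. Violating.
Others report (2, 2, 26): truth gives 6; report 2 gives 17 > 6. Violating.
Others report (2, 16, 2): truth gives 6; report 2 gives 17 > 6. Violating.
Others report (2, 2, 2): truth gives 6; no alternative beats it.
Others report (16, 2, 2): truth gives 19; no alternative beats it.
(Checking all 64 profiles: 15 have a profitable deviation, 49 do not.)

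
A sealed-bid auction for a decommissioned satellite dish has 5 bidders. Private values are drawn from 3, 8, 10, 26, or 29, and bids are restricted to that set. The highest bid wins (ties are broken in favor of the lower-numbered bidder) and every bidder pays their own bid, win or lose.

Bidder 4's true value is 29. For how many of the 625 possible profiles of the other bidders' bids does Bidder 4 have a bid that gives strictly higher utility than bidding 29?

Others bid (3, 3, 3, 3): truth gives 0; bid 8 gives 21 > 0. Violating.
Others bid (3, 3, 3, 8): truth gives 0; bid 8 gives 21 > 0. Violating.
Others bid (3, 3, 3, 10): truth gives 0; bid 10 gives 19 > 0. Violating.
Others bid (3, 3, 3, 26): truth gives 0; bid 26 gives 3 > 0. Violating.
Others bid (3, 3, 3, 29): truth gives 0; no alternative beats it.
Others bid (3, 3, 8, 29): truth gives 0; no alternative beats it.
(Checking all 625 profiles: 413 have a profitable deviation, 212 do not.)

413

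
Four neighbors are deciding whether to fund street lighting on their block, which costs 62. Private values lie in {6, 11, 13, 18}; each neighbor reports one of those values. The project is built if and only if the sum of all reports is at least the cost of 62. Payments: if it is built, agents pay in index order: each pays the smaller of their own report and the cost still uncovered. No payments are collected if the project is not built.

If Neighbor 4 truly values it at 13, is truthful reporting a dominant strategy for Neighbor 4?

Yes

Check each profile of the others' reports and compare truth against every alternative report.
Others report (18, 18, 18): truth gives 5, best alternative gives 5.
Others report (6, 6, 6): truth gives 0, best alternative gives 0.
Others report (6, 6, 11): truth gives 0, best alternative gives 0.
Others report (6, 6, 13): truth gives 0, best alternative gives 0.
Others report (6, 6, 18): truth gives 0, best alternative gives 0.
Others report (6, 11, 6): truth gives 0, best alternative gives 0.
(Remaining 58 profiles checked similarly; truth is weakly best in each.)
In every case the truthful report is at least as good as any alternative, so it is a dominant strategy.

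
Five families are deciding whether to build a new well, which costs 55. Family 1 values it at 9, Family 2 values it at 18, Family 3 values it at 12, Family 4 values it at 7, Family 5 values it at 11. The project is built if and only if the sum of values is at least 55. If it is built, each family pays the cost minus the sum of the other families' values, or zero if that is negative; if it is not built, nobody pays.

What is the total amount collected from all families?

47

Total value 57 ≥ cost 55, so it is built.
Family 1: others sum to 48; max(0, 55 - 48) = 7.
Family 2: others sum to 39; max(0, 55 - 39) = 16.
Family 3: others sum to 45; max(0, 55 - 45) = 10.
Family 4: others sum to 50; max(0, 55 - 50) = 5.
Family 5: others sum to 46; max(0, 55 - 46) = 9.
Total collected = 7 + 16 + 10 + 5 + 9 = 47.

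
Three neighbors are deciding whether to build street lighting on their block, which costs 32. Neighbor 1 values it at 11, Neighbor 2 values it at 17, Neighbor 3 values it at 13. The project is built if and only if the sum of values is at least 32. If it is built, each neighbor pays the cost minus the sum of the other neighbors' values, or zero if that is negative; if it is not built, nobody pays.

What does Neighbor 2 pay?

Total value 41 ≥ cost 32, so the project is built.
The other neighbors' values sum to 24.
Cost minus that sum is 32 - 24 = 8.

8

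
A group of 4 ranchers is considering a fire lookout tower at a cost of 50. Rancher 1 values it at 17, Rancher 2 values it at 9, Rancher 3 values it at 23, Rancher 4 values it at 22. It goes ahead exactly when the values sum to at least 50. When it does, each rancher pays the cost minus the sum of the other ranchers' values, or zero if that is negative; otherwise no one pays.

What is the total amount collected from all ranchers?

Total value 71 ≥ cost 50, so it is built.
Rancher 1: others sum to 54; max(0, 50 - 54) = 0.
Rancher 2: others sum to 62; max(0, 50 - 62) = 0.
Rancher 3: others sum to 48; max(0, 50 - 48) = 2.
Rancher 4: others sum to 49; max(0, 50 - 49) = 1.
Total collected = 0 + 0 + 2 + 1 = 3.

3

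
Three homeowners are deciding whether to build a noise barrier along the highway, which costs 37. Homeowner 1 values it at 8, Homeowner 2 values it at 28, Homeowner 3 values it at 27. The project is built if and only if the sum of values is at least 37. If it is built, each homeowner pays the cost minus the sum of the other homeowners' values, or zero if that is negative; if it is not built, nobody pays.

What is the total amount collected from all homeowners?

3

Total value 63 ≥ cost 37, so it is built.
Homeowner 1: others sum to 55; max(0, 37 - 55) = 0.
Homeowner 2: others sum to 35; max(0, 37 - 35) = 2.
Homeowner 3: others sum to 36; max(0, 37 - 36) = 1.
Total collected = 0 + 2 + 1 = 3.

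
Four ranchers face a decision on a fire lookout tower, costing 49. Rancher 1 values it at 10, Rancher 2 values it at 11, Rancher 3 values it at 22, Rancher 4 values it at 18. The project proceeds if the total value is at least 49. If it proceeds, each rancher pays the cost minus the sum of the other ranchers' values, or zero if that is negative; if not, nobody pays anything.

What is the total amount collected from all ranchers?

16

Total value 61 ≥ cost 49, so it is built.
Rancher 1: others sum to 51; max(0, 49 - 51) = 0.
Rancher 2: others sum to 50; max(0, 49 - 50) = 0.
Rancher 3: others sum to 39; max(0, 49 - 39) = 10.
Rancher 4: others sum to 43; max(0, 49 - 43) = 6.
Total collected = 0 + 0 + 10 + 6 = 16.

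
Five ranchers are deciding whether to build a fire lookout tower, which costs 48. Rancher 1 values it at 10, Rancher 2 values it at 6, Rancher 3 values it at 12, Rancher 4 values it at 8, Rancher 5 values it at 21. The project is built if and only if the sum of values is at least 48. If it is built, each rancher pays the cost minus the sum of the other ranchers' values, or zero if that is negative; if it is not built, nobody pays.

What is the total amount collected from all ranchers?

16

Total value 57 ≥ cost 48, so it is built.
Rancher 1: others sum to 47; max(0, 48 - 47) = 1.
Rancher 2: others sum to 51; max(0, 48 - 51) = 0.
Rancher 3: others sum to 45; max(0, 48 - 45) = 3.
Rancher 4: others sum to 49; max(0, 48 - 49) = 0.
Rancher 5: others sum to 36; max(0, 48 - 36) = 12.
Total collected = 1 + 0 + 3 + 0 + 12 = 16.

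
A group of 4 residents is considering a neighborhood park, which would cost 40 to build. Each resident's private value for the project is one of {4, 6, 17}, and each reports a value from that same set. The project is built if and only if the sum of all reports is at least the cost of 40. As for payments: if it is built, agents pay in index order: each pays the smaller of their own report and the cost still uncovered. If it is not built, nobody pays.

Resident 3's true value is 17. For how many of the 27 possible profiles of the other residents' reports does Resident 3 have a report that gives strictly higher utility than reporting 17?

Others report (4, 17, 17): truth gives 0; report 4 gives 13 > 0. Violating.
Others report (6, 17, 17): truth gives 0; report 4 gives 13 > 0. Violating.
Others report (17, 4, 17): truth gives 0; report 4 gives 13 > 0. Violating.
Others report (17, 6, 17): truth gives 0; report 4 gives 13 > 0. Violating.
Others report (4, 4, 4): truth gives 0; no alternative beats it.
Others report (4, 4, 6): truth gives 0; no alternative beats it.
(Checking all 27 profiles: 7 have a profitable deviation, 20 do not.)

7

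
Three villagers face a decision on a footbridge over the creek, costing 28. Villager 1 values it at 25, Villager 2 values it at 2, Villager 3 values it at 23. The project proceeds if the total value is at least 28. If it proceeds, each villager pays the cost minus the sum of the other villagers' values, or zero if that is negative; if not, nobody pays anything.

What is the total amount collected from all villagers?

4

Total value 50 ≥ cost 28, so it is built.
Villager 1: others sum to 25; max(0, 28 - 25) = 3.
Villager 2: others sum to 48; max(0, 28 - 48) = 0.
Villager 3: others sum to 27; max(0, 28 - 27) = 1.
Total collected = 3 + 0 + 1 = 4.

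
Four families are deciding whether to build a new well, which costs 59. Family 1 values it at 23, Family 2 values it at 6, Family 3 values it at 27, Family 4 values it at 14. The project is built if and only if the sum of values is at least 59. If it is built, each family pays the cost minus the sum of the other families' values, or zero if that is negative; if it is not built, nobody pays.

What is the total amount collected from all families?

Total value 70 ≥ cost 59, so it is built.
Family 1: others sum to 47; max(0, 59 - 47) = 12.
Family 2: others sum to 64; max(0, 59 - 64) = 0.
Family 3: others sum to 43; max(0, 59 - 43) = 16.
Family 4: others sum to 56; max(0, 59 - 56) = 3.
Total collected = 12 + 0 + 16 + 3 = 31.

31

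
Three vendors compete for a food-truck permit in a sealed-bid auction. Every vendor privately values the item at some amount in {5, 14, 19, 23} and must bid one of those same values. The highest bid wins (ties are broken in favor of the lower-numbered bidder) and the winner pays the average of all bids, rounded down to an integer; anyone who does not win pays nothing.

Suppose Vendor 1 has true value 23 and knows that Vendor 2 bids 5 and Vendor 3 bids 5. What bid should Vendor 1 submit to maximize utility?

5

Bid 5: wins, pays 5, utility 23 - 5 = 18.
Bid 14: wins, pays 8, utility 23 - 8 = 15.
Bid 19: wins, pays 9, utility 23 - 9 = 14.
Bid 23: wins, pays 11, utility 23 - 11 = 12.
The best choice is 5 with utility 18.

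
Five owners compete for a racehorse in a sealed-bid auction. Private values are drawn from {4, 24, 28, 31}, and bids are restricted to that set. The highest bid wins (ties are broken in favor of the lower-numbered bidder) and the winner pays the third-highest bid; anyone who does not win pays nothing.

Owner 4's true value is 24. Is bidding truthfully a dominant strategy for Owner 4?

Consider the case where Owner 1 bids 4, Owner 2 bids 4, Owner 3 bids 4 and Owner 5 bids 28.
Truthful bid 24: loses, pays 0, utility 0.
Bid 28 instead: wins, pays 4, utility 24 - 4 = 20.
Since 20 > 0, bidding 28 is strictly better here, so truthful bidding is not dominant.

No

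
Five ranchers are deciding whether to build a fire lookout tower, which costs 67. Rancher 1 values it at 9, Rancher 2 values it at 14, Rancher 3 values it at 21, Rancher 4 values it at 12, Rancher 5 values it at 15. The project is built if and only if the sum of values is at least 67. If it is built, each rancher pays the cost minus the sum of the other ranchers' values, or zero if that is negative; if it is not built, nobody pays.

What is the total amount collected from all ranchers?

Total value 71 ≥ cost 67, so it is built.
Rancher 1: others sum to 62; max(0, 67 - 62) = 5.
Rancher 2: others sum to 57; max(0, 67 - 57) = 10.
Rancher 3: others sum to 50; max(0, 67 - 50) = 17.
Rancher 4: others sum to 59; max(0, 67 - 59) = 8.
Rancher 5: others sum to 56; max(0, 67 - 56) = 11.
Total collected = 5 + 10 + 17 + 8 + 11 = 51.

51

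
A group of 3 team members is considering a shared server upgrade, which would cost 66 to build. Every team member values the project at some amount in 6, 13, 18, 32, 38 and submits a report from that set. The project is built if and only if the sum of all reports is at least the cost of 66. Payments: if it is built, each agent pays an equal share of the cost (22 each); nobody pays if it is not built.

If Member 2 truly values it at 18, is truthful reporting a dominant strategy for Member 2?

No

Consider the case where Member 1 reports 13 and Member 3 reports 38.
Truthful report 18: project built, pays 22, utility 18 - 22 = -4.
Report 6 instead: project not built, utility 0.
Since 0 > -4, reporting 6 is strictly better here, so truthful reporting is not dominant.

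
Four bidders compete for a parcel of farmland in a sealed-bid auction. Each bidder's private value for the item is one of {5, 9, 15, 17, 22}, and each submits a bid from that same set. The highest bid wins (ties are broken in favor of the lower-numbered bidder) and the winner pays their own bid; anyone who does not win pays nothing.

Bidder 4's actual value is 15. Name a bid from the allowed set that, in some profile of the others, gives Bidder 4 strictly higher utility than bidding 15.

Suppose Bidder 1 bids 5, Bidder 2 bids 5 and Bidder 3 bids 5.
Bid 15: wins, pays 15, utility 15 - 15 = 0.
Bid 9: wins, pays 9, utility 15 - 9 = 6.
So bidding 9 beats truth here (6 > 0).

9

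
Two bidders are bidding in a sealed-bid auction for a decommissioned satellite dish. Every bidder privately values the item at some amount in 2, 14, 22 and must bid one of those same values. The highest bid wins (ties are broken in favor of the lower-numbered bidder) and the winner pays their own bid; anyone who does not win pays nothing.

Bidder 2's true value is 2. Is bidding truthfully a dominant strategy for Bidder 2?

Check each profile of the others' bids and compare truth against every alternative bid.
Others bid (2): truth gives 0, best alternative gives -12.
Others bid (14): truth gives 0, best alternative gives 0.
Others bid (22): truth gives 0, best alternative gives 0.
In every case the truthful bid is at least as good as any alternative, so it is a dominant strategy.

Yes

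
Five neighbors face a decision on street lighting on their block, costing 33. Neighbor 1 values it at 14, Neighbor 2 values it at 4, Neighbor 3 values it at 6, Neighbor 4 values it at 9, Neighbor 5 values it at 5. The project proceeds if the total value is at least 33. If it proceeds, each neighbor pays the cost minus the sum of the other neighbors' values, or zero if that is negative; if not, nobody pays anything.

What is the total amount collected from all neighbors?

14

Total value 38 ≥ cost 33, so it is built.
Neighbor 1: others sum to 24; max(0, 33 - 24) = 9.
Neighbor 2: others sum to 34; max(0, 33 - 34) = 0.
Neighbor 3: others sum to 32; max(0, 33 - 32) = 1.
Neighbor 4: others sum to 29; max(0, 33 - 29) = 4.
Neighbor 5: others sum to 33; max(0, 33 - 33) = 0.
Total collected = 9 + 0 + 1 + 4 + 0 = 14.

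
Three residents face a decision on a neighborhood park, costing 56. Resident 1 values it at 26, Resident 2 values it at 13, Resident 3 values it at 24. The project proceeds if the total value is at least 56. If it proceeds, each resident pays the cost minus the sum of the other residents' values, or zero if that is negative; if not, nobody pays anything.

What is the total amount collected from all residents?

42

Total value 63 ≥ cost 56, so it is built.
Resident 1: others sum to 37; max(0, 56 - 37) = 19.
Resident 2: others sum to 50; max(0, 56 - 50) = 6.
Resident 3: others sum to 39; max(0, 56 - 39) = 17.
Total collected = 19 + 6 + 17 = 42.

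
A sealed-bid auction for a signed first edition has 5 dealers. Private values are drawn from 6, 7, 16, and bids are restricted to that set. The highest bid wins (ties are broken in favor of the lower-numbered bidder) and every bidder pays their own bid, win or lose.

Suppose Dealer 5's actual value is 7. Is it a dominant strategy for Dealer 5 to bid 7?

No

Consider the case where Dealer 1 bids 6, Dealer 2 bids 6, Dealer 3 bids 6 and Dealer 4 bids 7.
Truthful bid 7: loses but pays 7, utility -7.
Bid 6 instead: loses but pays 6, utility -6.
Since -6 > -7, bidding 6 is strictly better here, so truthful bidding is not dominant.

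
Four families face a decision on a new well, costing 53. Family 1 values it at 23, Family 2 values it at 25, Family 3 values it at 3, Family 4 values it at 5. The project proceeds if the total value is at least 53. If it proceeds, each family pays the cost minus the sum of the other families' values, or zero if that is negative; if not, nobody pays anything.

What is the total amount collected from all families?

Total value 56 ≥ cost 53, so it is built.
Family 1: others sum to 33; max(0, 53 - 33) = 20.
Family 2: others sum to 31; max(0, 53 - 31) = 22.
Family 3: others sum to 53; max(0, 53 - 53) = 0.
Family 4: others sum to 51; max(0, 53 - 51) = 2.
Total collected = 20 + 22 + 0 + 2 = 44.

44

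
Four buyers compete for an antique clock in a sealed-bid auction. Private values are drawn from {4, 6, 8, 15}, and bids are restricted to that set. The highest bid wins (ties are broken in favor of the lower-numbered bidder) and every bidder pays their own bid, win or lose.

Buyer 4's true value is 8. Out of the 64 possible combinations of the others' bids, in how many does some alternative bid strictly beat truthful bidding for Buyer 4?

Others bid (4, 4, 4): truth gives 0; bid 6 gives 2 > 0. Violating.
Others bid (4, 4, 8): truth gives -8; bid 4 gives -4 > -8. Violating.
Others bid (4, 4, 15): truth gives -8; bid 4 gives -4 > -8. Violating.
Others bid (4, 6, 8): truth gives -8; bid 4 gives -4 > -8. Violating.
Others bid (4, 4, 6): truth gives 0; no alternative beats it.
Others bid (4, 6, 4): truth gives 0; no alternative beats it.
(Checking all 64 profiles: 57 have a profitable deviation, 7 do not.)

57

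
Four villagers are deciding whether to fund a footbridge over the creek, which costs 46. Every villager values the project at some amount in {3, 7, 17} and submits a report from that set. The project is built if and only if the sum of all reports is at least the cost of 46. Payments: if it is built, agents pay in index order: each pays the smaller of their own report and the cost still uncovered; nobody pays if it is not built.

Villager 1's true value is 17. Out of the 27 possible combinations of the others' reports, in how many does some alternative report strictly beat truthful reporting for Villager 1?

Others report (7, 17, 17): truth gives 0; report 7 gives 10 > 0. Violating.
Others report (17, 7, 17): truth gives 0; report 7 gives 10 > 0. Violating.
Others report (17, 17, 7): truth gives 0; report 7 gives 10 > 0. Violating.
Others report (17, 17, 17): truth gives 0; report 3 gives 14 > 0. Violating.
Others report (3, 3, 3): truth gives 0; no alternative beats it.
Others report (3, 3, 7): truth gives 0; no alternative beats it.
(Checking all 27 profiles: 4 have a profitable deviation, 23 do not.)

4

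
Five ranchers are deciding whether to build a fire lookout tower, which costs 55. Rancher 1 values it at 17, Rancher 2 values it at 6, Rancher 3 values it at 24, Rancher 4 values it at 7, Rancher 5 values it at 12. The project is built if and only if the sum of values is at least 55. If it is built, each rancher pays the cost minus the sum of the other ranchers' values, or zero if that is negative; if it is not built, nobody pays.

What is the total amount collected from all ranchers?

Total value 66 ≥ cost 55, so it is built.
Rancher 1: others sum to 49; max(0, 55 - 49) = 6.
Rancher 2: others sum to 60; max(0, 55 - 60) = 0.
Rancher 3: others sum to 42; max(0, 55 - 42) = 13.
Rancher 4: others sum to 59; max(0, 55 - 59) = 0.
Rancher 5: others sum to 54; max(0, 55 - 54) = 1.
Total collected = 6 + 0 + 13 + 0 + 1 = 20.

20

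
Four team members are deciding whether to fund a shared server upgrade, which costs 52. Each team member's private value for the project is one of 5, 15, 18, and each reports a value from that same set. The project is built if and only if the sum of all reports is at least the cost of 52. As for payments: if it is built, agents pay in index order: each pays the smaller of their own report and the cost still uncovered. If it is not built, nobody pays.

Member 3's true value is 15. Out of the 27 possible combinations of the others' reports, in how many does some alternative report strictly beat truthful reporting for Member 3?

7

Others report (15, 15, 18): truth gives 0; report 5 gives 10 > 0. Violating.
Others report (15, 18, 15): truth gives 0; report 5 gives 10 > 0. Violating.
Others report (15, 18, 18): truth gives 0; report 5 gives 10 > 0. Violating.
Others report (18, 15, 15): truth gives 0; report 5 gives 10 > 0. Violating.
Others report (5, 5, 5): truth gives 0; no alternative beats it.
Others report (5, 5, 15): truth gives 0; no alternative beats it.
(Checking all 27 profiles: 7 have a profitable deviation, 20 do not.)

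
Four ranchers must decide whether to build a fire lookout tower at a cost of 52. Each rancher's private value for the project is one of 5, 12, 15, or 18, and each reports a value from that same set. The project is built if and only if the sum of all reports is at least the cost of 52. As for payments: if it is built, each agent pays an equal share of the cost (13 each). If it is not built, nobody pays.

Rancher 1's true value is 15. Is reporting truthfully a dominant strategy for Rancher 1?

No

Consider the case where Rancher 2 reports 5, Rancher 3 reports 12 and Rancher 4 reports 18.
Truthful report 15: project not built, utility 0.
Report 18 instead: project built, pays 13, utility 15 - 13 = 2.
Since 2 > 0, reporting 18 is strictly better here, so truthful reporting is not dominant.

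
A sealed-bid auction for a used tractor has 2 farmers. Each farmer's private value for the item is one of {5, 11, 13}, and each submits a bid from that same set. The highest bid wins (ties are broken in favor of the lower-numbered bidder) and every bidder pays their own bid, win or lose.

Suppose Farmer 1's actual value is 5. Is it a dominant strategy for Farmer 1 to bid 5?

Yes

Check each profile of the others' bids and compare truth against every alternative bid.
Others bid (5): truth gives 0, best alternative gives -6.
Others bid (13): truth gives -5, best alternative gives -8.
Others bid (11): truth gives -5, best alternative gives -6.
In every case the truthful bid is at least as good as any alternative, so it is a dominant strategy.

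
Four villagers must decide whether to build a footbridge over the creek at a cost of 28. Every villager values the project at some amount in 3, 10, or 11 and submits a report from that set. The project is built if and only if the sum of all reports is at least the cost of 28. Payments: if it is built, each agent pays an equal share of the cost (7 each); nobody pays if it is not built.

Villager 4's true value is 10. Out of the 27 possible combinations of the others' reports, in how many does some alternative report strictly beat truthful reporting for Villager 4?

3

Others report (3, 3, 11): truth gives 0; report 11 gives 3 > 0. Violating.
Others report (3, 11, 3): truth gives 0; report 11 gives 3 > 0. Violating.
Others report (11, 3, 3): truth gives 0; report 11 gives 3 > 0. Violating.
Others report (3, 3, 3): truth gives 0; no alternative beats it.
Others report (3, 3, 10): truth gives 0; no alternative beats it.
(Checking all 27 profiles: 3 have a profitable deviation, 24 do not.)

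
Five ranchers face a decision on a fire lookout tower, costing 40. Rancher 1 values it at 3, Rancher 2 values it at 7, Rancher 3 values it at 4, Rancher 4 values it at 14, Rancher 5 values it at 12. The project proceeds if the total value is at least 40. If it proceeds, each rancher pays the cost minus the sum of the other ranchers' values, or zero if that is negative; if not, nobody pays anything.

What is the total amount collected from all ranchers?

Total value 40 ≥ cost 40, so it is built.
Rancher 1: others sum to 37; max(0, 40 - 37) = 3.
Rancher 2: others sum to 33; max(0, 40 - 33) = 7.
Rancher 3: others sum to 36; max(0, 40 - 36) = 4.
Rancher 4: others sum to 26; max(0, 40 - 26) = 14.
Rancher 5: others sum to 28; max(0, 40 - 28) = 12.
Total collected = 3 + 7 + 4 + 14 + 12 = 40.

40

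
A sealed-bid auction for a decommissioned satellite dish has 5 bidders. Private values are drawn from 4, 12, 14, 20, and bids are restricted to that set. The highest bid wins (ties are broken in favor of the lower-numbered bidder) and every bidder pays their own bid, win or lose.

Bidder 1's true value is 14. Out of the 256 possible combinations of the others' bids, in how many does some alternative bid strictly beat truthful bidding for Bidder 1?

Others bid (4, 4, 4, 4): truth gives 0; bid 4 gives 10 > 0. Violating.
Others bid (4, 4, 4, 12): truth gives 0; bid 12 gives 2 > 0. Violating.
Others bid (4, 4, 4, 20): truth gives -14; bid 4 gives -4 > -14. Violating.
Others bid (4, 4, 12, 4): truth gives 0; bid 12 gives 2 > 0. Violating.
Others bid (4, 4, 4, 14): truth gives 0; no alternative beats it.
Others bid (4, 4, 12, 14): truth gives 0; no alternative beats it.
(Checking all 256 profiles: 191 have a profitable deviation, 65 do not.)

191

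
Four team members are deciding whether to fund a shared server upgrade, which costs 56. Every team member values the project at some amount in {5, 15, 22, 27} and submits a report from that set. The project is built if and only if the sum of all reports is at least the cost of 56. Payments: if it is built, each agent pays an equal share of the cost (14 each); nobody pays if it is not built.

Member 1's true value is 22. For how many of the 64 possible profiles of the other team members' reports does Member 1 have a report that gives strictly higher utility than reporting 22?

3

Others report (5, 5, 22): truth gives 0; report 27 gives 8 > 0. Violating.
Others report (5, 22, 5): truth gives 0; report 27 gives 8 > 0. Violating.
Others report (22, 5, 5): truth gives 0; report 27 gives 8 > 0. Violating.
Others report (5, 5, 5): truth gives 0; no alternative beats it.
Others report (5, 5, 15): truth gives 0; no alternative beats it.
(Checking all 64 profiles: 3 have a profitable deviation, 61 do not.)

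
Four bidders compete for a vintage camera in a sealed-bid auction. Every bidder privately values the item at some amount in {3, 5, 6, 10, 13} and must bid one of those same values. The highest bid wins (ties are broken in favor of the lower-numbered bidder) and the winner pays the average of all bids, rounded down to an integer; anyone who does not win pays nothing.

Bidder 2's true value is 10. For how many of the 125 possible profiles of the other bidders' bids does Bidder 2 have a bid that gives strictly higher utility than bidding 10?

Others bid (3, 3, 3): truth gives 6; bid 5 gives 7 > 6. Violating.
Others bid (3, 3, 5): truth gives 5; bid 5 gives 6 > 5. Violating.
Others bid (3, 3, 6): truth gives 5; bid 6 gives 6 > 5. Violating.
Others bid (3, 3, 13): truth gives 0; bid 13 gives 2 > 0. Violating.
Others bid (3, 3, 10): truth gives 4; no alternative beats it.
Others bid (3, 5, 10): truth gives 3; no alternative beats it.
(Checking all 125 profiles: 55 have a profitable deviation, 70 do not.)

55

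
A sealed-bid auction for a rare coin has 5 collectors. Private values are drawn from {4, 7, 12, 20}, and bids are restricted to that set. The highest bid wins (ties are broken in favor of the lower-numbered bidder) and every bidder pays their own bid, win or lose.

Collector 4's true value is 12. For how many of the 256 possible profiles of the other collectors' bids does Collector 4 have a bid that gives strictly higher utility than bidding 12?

Others bid (4, 4, 4, 4): truth gives 0; bid 7 gives 5 > 0. Violating.
Others bid (4, 4, 4, 7): truth gives 0; bid 7 gives 5 > 0. Violating.
Others bid (4, 4, 4, 20): truth gives -12; bid 4 gives -4 > -12. Violating.
Others bid (4, 4, 7, 20): truth gives -12; bid 4 gives -4 > -12. Violating.
Others bid (4, 4, 4, 12): truth gives 0; no alternative beats it.
Others bid (4, 4, 7, 4): truth gives 0; no alternative beats it.
(Checking all 256 profiles: 234 have a profitable deviation, 22 do not.)

234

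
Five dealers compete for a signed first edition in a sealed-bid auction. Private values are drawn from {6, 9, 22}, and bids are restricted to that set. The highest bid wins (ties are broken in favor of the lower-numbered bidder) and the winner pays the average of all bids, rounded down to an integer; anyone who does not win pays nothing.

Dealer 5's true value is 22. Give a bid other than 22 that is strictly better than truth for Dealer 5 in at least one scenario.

Suppose Dealer 1 bids 6, Dealer 2 bids 6, Dealer 3 bids 6 and Dealer 4 bids 6.
Bid 22: wins, pays 9, utility 22 - 9 = 13.
Bid 9: wins, pays 6, utility 22 - 6 = 16.
So bidding 9 beats truth here (16 > 13).

9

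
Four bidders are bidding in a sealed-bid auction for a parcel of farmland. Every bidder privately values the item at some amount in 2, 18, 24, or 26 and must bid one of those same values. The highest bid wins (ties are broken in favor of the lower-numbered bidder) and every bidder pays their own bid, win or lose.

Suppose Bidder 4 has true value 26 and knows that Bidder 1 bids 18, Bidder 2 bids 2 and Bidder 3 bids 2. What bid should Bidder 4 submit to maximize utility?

Bid 2: loses but pays 2, utility -2.
Bid 18: loses but pays 18, utility -18.
Bid 24: wins, pays 24, utility 26 - 24 = 2.
Bid 26: wins, pays 26, utility 26 - 26 = 0.
The best choice is 24 with utility 2.

24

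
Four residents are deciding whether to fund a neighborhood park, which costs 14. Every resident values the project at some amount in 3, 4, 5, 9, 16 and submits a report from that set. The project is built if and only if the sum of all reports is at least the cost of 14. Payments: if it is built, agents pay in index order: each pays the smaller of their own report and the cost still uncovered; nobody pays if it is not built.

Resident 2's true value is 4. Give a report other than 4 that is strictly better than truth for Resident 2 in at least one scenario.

3

Suppose Resident 1 reports 3, Resident 3 reports 3 and Resident 4 reports 5.
Report 4: project built, pays 4, utility 4 - 4 = 0.
Report 3: project built, pays 3, utility 4 - 3 = 1.
So reporting 3 beats truth here (1 > 0).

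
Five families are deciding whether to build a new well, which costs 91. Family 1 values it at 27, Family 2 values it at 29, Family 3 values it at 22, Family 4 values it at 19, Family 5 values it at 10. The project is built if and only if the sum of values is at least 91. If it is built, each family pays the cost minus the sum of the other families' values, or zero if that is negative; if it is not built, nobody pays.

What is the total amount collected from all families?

Total value 107 ≥ cost 91, so it is built.
Family 1: others sum to 80; max(0, 91 - 80) = 11.
Family 2: others sum to 78; max(0, 91 - 78) = 13.
Family 3: others sum to 85; max(0, 91 - 85) = 6.
Family 4: others sum to 88; max(0, 91 - 88) = 3.
Family 5: others sum to 97; max(0, 91 - 97) = 0.
Total collected = 11 + 13 + 6 + 3 + 0 = 33.

33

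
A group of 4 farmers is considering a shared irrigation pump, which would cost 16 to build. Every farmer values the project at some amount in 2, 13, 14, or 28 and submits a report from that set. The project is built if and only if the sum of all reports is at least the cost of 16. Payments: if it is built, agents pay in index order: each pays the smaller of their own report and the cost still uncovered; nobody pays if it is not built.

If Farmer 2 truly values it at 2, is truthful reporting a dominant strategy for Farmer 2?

Check each profile of the others' reports and compare truth against every alternative report.
Others report (2, 2, 2): truth gives 0, best alternative gives -11.
Others report (2, 2, 13): truth gives 0, best alternative gives -11.
Others report (2, 2, 14): truth gives 0, best alternative gives -11.
Others report (2, 2, 28): truth gives 0, best alternative gives -11.
Others report (2, 13, 2): truth gives 0, best alternative gives -11.
Others report (2, 13, 13): truth gives 0, best alternative gives -11.
(Remaining 58 profiles checked similarly; truth is weakly best in each.)
In every case the truthful report is at least as good as any alternative, so it is a dominant strategy.

Yes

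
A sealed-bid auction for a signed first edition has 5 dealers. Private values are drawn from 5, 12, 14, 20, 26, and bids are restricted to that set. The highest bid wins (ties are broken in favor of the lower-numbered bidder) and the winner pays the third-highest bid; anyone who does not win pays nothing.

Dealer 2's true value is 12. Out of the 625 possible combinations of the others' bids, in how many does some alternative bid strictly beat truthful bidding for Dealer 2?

Others bid (5, 5, 5, 14): truth gives 0; bid 14 gives 7 > 0. Violating.
Others bid (5, 5, 5, 20): truth gives 0; bid 20 gives 7 > 0. Violating.
Others bid (5, 5, 5, 26): truth gives 0; bid 26 gives 7 > 0. Violating.
Others bid (5, 5, 14, 5): truth gives 0; bid 14 gives 7 > 0. Violating.
Others bid (5, 5, 5, 5): truth gives 7; no alternative beats it.
Others bid (5, 5, 5, 12): truth gives 7; no alternative beats it.
(Checking all 625 profiles: 12 have a profitable deviation, 613 do not.)

12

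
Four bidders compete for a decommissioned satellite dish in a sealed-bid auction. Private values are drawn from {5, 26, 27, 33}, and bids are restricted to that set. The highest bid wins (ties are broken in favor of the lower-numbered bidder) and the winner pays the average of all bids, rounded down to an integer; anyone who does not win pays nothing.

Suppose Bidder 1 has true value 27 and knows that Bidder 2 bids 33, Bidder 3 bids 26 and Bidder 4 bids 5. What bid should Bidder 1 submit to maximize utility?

33

Bid 5: loses, pays 0, utility 0.
Bid 26: loses, pays 0, utility 0.
Bid 27: loses, pays 0, utility 0.
Bid 33: wins, pays 24, utility 27 - 24 = 3.
The best choice is 33 with utility 3.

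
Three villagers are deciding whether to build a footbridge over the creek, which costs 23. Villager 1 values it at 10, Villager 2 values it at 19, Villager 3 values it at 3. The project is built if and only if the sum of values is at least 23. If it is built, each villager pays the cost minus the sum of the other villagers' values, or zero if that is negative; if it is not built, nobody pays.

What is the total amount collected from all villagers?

Total value 32 ≥ cost 23, so it is built.
Villager 1: others sum to 22; max(0, 23 - 22) = 1.
Villager 2: others sum to 13; max(0, 23 - 13) = 10.
Villager 3: others sum to 29; max(0, 23 - 29) = 0.
Total collected = 1 + 10 + 0 = 11.

11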